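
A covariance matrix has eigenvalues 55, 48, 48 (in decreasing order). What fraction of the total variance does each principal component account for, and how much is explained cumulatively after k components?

Step 1 — total variance = trace(Sigma) = Σ λ_i = 55 + 48 + 48 = 151.

Step 2 — fraction explained by component i = λ_i / Σ λ:
  PC1: 55/151 = 0.3642
  PC2: 48/151 = 0.3179
  PC3: 48/151 = 0.3179

Step 3 — cumulative fraction after k components = (λ_1 + ... + λ_k) / Σ λ:
  k = 1: 55/151 = 0.3642
  k = 2: (55 + 48)/151 = 103/151 = 0.6821
  k = 3: (55 + 48 + 48)/151 = 151/151 = 1

Summary (fraction, with percent):

explained: PC1 0.3642 (36.42%), PC2 0.3179 (31.79%), PC3 0.3179 (31.79%);  cumulative: 0.3642, 0.6821, 1


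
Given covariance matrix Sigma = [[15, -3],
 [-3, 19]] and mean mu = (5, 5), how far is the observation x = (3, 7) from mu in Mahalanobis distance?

Step 1 — centre the observation: (x - mu) = (-2, 2).

Step 2 — invert Sigma. det(Sigma) = 15·19 - (-3)² = 276.
  Sigma^{-1} = (1/det) · [[d, -b], [-b, a]] = [[0.0688, 0.0109],
 [0.0109, 0.0543]].

Step 3 — form the quadratic (x - mu)^T · Sigma^{-1} · (x - mu):
  Sigma^{-1} · (x - mu) = (-0.1159, 0.087).
  (x - mu)^T · [Sigma^{-1} · (x - mu)] = (-2)·(-0.1159) + (2)·(0.087) = 0.4058.

Step 4 — take square root: d = √(0.4058) ≈ 0.637.

d(x, mu) = √(0.4058) ≈ 0.637


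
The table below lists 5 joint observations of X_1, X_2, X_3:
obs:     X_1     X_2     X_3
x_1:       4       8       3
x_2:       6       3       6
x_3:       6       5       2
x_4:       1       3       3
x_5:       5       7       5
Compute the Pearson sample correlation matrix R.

Step 1 — column means:
  mean(X_1) = (4 + 6 + 6 + 1 + 5) / 5 = 22/5 = 4.4
  mean(X_2) = (8 + 3 + 5 + 3 + 7) / 5 = 26/5 = 5.2
  mean(X_3) = (3 + 6 + 2 + 3 + 5) / 5 = 19/5 = 3.8

Step 2 — sample variances and covariances s[i,j] = (1/(n-1)) · Σ_k (x_{k,i} - mean_i) · (x_{k,j} - mean_j), with n-1 = 4:
  s[X_1,X_1] = ((-0.4)·(-0.4) + (1.6)·(1.6) + (1.6)·(1.6) + (-3.4)·(-3.4) + (0.6)·(0.6)) / 4 = 17.2/4 = 4.3
  s[X_1,X_2] = ((-0.4)·(2.8) + (1.6)·(-2.2) + (1.6)·(-0.2) + (-3.4)·(-2.2) + (0.6)·(1.8)) / 4 = 3.6/4 = 0.9
  s[X_1,X_3] = ((-0.4)·(-0.8) + (1.6)·(2.2) + (1.6)·(-1.8) + (-3.4)·(-0.8) + (0.6)·(1.2)) / 4 = 4.4/4 = 1.1
  s[X_2,X_2] = ((2.8)·(2.8) + (-2.2)·(-2.2) + (-0.2)·(-0.2) + (-2.2)·(-2.2) + (1.8)·(1.8)) / 4 = 20.8/4 = 5.2
  s[X_2,X_3] = ((2.8)·(-0.8) + (-2.2)·(2.2) + (-0.2)·(-1.8) + (-2.2)·(-0.8) + (1.8)·(1.2)) / 4 = -2.8/4 = -0.7
  s[X_3,X_3] = ((-0.8)·(-0.8) + (2.2)·(2.2) + (-1.8)·(-1.8) + (-0.8)·(-0.8) + (1.2)·(1.2)) / 4 = 10.8/4 = 2.7
  Sample standard deviations s_i = √(s[i,i]):
  s(X_1) = √(4.3) = 2.0736
  s(X_2) = √(5.2) = 2.2804
  s(X_3) = √(2.7) = 1.6432

Step 3 — r_{ij} = s_{ij} / (s_i · s_j):
  r[X_1,X_1] = 1 (diagonal).
  r[X_1,X_2] = 0.9 / (2.0736 · 2.2804) = 0.9 / 4.7286 = 0.1903
  r[X_1,X_3] = 1.1 / (2.0736 · 1.6432) = 1.1 / 3.4073 = 0.3228
  r[X_2,X_2] = 1 (diagonal).
  r[X_2,X_3] = -0.7 / (2.2804 · 1.6432) = -0.7 / 3.747 = -0.1868
  r[X_3,X_3] = 1 (diagonal).

R is symmetric with unit diagonal. Assembling:

R = [[1, 0.1903, 0.3228],
 [0.1903, 1, -0.1868],
 [0.3228, -0.1868, 1]]


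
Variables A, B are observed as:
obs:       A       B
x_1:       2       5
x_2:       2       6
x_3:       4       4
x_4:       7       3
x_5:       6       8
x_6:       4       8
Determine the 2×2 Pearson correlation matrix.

Step 1 — column means:
  mean(A) = (2 + 2 + 4 + 7 + 6 + 4) / 6 = 25/6 = 4.1667
  mean(B) = (5 + 6 + 4 + 3 + 8 + 8) / 6 = 34/6 = 5.6667

Step 2 — sample variances and covariances s[i,j] = (1/(n-1)) · Σ_k (x_{k,i} - mean_i) · (x_{k,j} - mean_j), with n-1 = 5:
  s[A,A] = ((-2.1667)·(-2.1667) + (-2.1667)·(-2.1667) + (-0.1667)·(-0.1667) + (2.8333)·(2.8333) + (1.8333)·(1.8333) + (-0.1667)·(-0.1667)) / 5 = 20.8333/5 = 4.1667
  s[A,B] = ((-2.1667)·(-0.6667) + (-2.1667)·(0.3333) + (-0.1667)·(-1.6667) + (2.8333)·(-2.6667) + (1.8333)·(2.3333) + (-0.1667)·(2.3333)) / 5 = -2.6667/5 = -0.5333
  s[B,B] = ((-0.6667)·(-0.6667) + (0.3333)·(0.3333) + (-1.6667)·(-1.6667) + (-2.6667)·(-2.6667) + (2.3333)·(2.3333) + (2.3333)·(2.3333)) / 5 = 21.3333/5 = 4.2667
  Sample standard deviations s_i = √(s[i,i]):
  s(A) = √(4.1667) = 2.0412
  s(B) = √(4.2667) = 2.0656

Step 3 — r_{ij} = s_{ij} / (s_i · s_j):
  r[A,A] = 1 (diagonal).
  r[A,B] = -0.5333 / (2.0412 · 2.0656) = -0.5333 / 4.2164 = -0.1265
  r[B,B] = 1 (diagonal).

R is symmetric with unit diagonal. Assembling:

R = [[1, -0.1265],
 [-0.1265, 1]]


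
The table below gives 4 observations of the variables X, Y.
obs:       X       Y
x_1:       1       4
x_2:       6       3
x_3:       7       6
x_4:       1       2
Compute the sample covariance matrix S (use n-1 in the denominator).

Step 1 — column means:
  mean(X) = (1 + 6 + 7 + 1) / 4 = 15/4 = 3.75
  mean(Y) = (4 + 3 + 6 + 2) / 4 = 15/4 = 3.75

Step 2 — sample covariance S[i,j] = (1/(n-1)) · Σ_k (x_{k,i} - mean_i) · (x_{k,j} - mean_j), with n-1 = 3.
  S[X,X] = ((-2.75)·(-2.75) + (2.25)·(2.25) + (3.25)·(3.25) + (-2.75)·(-2.75)) / 3 = 30.75/3 = 10.25
  S[X,Y] = ((-2.75)·(0.25) + (2.25)·(-0.75) + (3.25)·(2.25) + (-2.75)·(-1.75)) / 3 = 9.75/3 = 3.25
  S[Y,Y] = ((0.25)·(0.25) + (-0.75)·(-0.75) + (2.25)·(2.25) + (-1.75)·(-1.75)) / 3 = 8.75/3 = 2.9167

S is symmetric (S[j,i] = S[i,j]). Assembling:

S = [[10.25, 3.25],
 [3.25, 2.9167]]


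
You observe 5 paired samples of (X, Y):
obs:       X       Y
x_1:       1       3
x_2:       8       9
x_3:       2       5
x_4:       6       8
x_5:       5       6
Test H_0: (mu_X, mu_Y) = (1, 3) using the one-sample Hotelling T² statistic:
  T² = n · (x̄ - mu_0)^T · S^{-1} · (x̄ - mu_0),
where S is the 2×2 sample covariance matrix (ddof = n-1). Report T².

Step 1 — sample mean vector:
  mean(X) = (1 + 8 + 2 + 6 + 5) / 5 = 22/5 = 4.4
  mean(Y) = (3 + 9 + 5 + 8 + 6) / 5 = 31/5 = 6.2
  x̄ = (4.4, 6.2),  deviation x̄ - mu_0 = (4.4, 6.2) - (1, 3) = (3.4, 3.2).

Step 2 — sample covariance matrix, S[i,j] = (1/(n-1)) · Σ_k (x_{k,i} - mean_i) · (x_{k,j} - mean_j), divisor n-1 = 4:
  S[X,X] = ((-3.4)·(-3.4) + (3.6)·(3.6) + (-2.4)·(-2.4) + (1.6)·(1.6) + (0.6)·(0.6)) / 4 = 33.2/4 = 8.3
  S[X,Y] = ((-3.4)·(-3.2) + (3.6)·(2.8) + (-2.4)·(-1.2) + (1.6)·(1.8) + (0.6)·(-0.2)) / 4 = 26.6/4 = 6.65
  S[Y,Y] = ((-3.2)·(-3.2) + (2.8)·(2.8) + (-1.2)·(-1.2) + (1.8)·(1.8) + (-0.2)·(-0.2)) / 4 = 22.8/4 = 5.7
  S = [[8.3, 6.65],
 [6.65, 5.7]].

Step 3 — invert S. det(S) = 8.3·5.7 - (6.65)² = 3.0875.
  S^{-1} = (1/det) · [[d, -b], [-b, a]] = [[1.8462, -2.1538],
 [-2.1538, 2.6883]].

Step 4 — quadratic form (x̄ - mu_0)^T · S^{-1} · (x̄ - mu_0):
  S^{-1} · (x̄ - mu_0) = (-0.6154, 1.2794),
  (x̄ - mu_0)^T · [...] = (3.4)·(-0.6154) + (3.2)·(1.2794) = 2.0016.

Step 5 — scale by n: T² = 5 · 2.0016 = 10.0081.

T² ≈ 10.0081


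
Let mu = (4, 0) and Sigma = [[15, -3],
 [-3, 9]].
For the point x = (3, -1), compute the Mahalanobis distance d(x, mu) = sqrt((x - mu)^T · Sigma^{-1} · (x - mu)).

Step 1 — centre the observation: (x - mu) = (-1, -1).

Step 2 — invert Sigma. det(Sigma) = 15·9 - (-3)² = 126.
  Sigma^{-1} = (1/det) · [[d, -b], [-b, a]] = [[0.0714, 0.0238],
 [0.0238, 0.119]].

Step 3 — form the quadratic (x - mu)^T · Sigma^{-1} · (x - mu):
  Sigma^{-1} · (x - mu) = (-0.0952, -0.1429).
  (x - mu)^T · [Sigma^{-1} · (x - mu)] = (-1)·(-0.0952) + (-1)·(-0.1429) = 0.2381.

Step 4 — take square root: d = √(0.2381) ≈ 0.488.

d(x, mu) = √(0.2381) ≈ 0.488


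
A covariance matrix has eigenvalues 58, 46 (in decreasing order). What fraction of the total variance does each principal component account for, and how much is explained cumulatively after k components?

Step 1 — total variance = trace(Sigma) = Σ λ_i = 58 + 46 = 104.

Step 2 — fraction explained by component i = λ_i / Σ λ:
  PC1: 58/104 = 0.5577
  PC2: 46/104 = 0.4423

Step 3 — cumulative fraction after k components = (λ_1 + ... + λ_k) / Σ λ:
  k = 1: 58/104 = 0.5577
  k = 2: (58 + 46)/104 = 104/104 = 1

Summary (fraction, with percent):

explained: PC1 0.5577 (55.77%), PC2 0.4423 (44.23%);  cumulative: 0.5577, 1


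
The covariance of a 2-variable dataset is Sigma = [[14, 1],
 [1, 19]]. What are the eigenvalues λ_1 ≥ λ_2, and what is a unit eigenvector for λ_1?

Step 1 — characteristic polynomial of 2×2 Sigma:
  det(Sigma - λI) = λ² - trace · λ + det = 0.
  trace = 14 + 19 = 33, det = 14·19 - (1)² = 265.
Step 2 — discriminant:
  Δ = trace² - 4·det = 1089 - 1060 = 29.
Step 3 — eigenvalues:
  λ = (trace ± √Δ)/2 = (33 ± 5.3852)/2,
  λ_1 = 19.1926,  λ_2 = 13.8074.

Step 4 — unit eigenvector for λ_1: solve (Sigma - λ_1 I)v = 0. First row:
  (14 - 19.1926)·v_x + (1)·v_y = 0, i.e. (-5.1926)·v_x + (1)·v_y = 0,
  so v ∝ (b, λ_1 - a) = (1, 5.1926) = u.
  ||u|| = √((1)² + (5.1926)²) = √(27.9629) ≈ 5.288,
  v_1 = u/||u|| ≈ (0.1891, 0.982) (||v_1|| = 1).

λ_1 = 19.1926,  λ_2 = 13.8074;  v_1 ≈ (0.1891, 0.982)


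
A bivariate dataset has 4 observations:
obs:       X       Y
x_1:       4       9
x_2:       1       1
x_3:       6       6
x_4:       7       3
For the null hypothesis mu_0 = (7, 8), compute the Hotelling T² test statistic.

Step 1 — sample mean vector:
  mean(X) = (4 + 1 + 6 + 7) / 4 = 18/4 = 4.5
  mean(Y) = (9 + 1 + 6 + 3) / 4 = 19/4 = 4.75
  x̄ = (4.5, 4.75),  deviation x̄ - mu_0 = (4.5, 4.75) - (7, 8) = (-2.5, -3.25).

Step 2 — sample covariance matrix, S[i,j] = (1/(n-1)) · Σ_k (x_{k,i} - mean_i) · (x_{k,j} - mean_j), divisor n-1 = 3:
  S[X,X] = ((-0.5)·(-0.5) + (-3.5)·(-3.5) + (1.5)·(1.5) + (2.5)·(2.5)) / 3 = 21/3 = 7
  S[X,Y] = ((-0.5)·(4.25) + (-3.5)·(-3.75) + (1.5)·(1.25) + (2.5)·(-1.75)) / 3 = 8.5/3 = 2.8333
  S[Y,Y] = ((4.25)·(4.25) + (-3.75)·(-3.75) + (1.25)·(1.25) + (-1.75)·(-1.75)) / 3 = 36.75/3 = 12.25
  S = [[7, 2.8333],
 [2.8333, 12.25]].

Step 3 — invert S. det(S) = 7·12.25 - (2.8333)² = 77.7222.
  S^{-1} = (1/det) · [[d, -b], [-b, a]] = [[0.1576, -0.0365],
 [-0.0365, 0.0901]].

Step 4 — quadratic form (x̄ - mu_0)^T · S^{-1} · (x̄ - mu_0):
  S^{-1} · (x̄ - mu_0) = (-0.2756, -0.2016),
  (x̄ - mu_0)^T · [...] = (-2.5)·(-0.2756) + (-3.25)·(-0.2016) = 1.344.

Step 5 — scale by n: T² = 4 · 1.344 = 5.376.

T² ≈ 5.376


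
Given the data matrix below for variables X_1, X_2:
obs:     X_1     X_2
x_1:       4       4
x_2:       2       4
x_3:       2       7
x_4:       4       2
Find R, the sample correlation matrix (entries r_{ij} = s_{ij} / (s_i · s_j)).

Step 1 — column means:
  mean(X_1) = (4 + 2 + 2 + 4) / 4 = 12/4 = 3
  mean(X_2) = (4 + 4 + 7 + 2) / 4 = 17/4 = 4.25

Step 2 — sample variances and covariances s[i,j] = (1/(n-1)) · Σ_k (x_{k,i} - mean_i) · (x_{k,j} - mean_j), with n-1 = 3:
  s[X_1,X_1] = ((1)·(1) + (-1)·(-1) + (-1)·(-1) + (1)·(1)) / 3 = 4/3 = 1.3333
  s[X_1,X_2] = ((1)·(-0.25) + (-1)·(-0.25) + (-1)·(2.75) + (1)·(-2.25)) / 3 = -5/3 = -1.6667
  s[X_2,X_2] = ((-0.25)·(-0.25) + (-0.25)·(-0.25) + (2.75)·(2.75) + (-2.25)·(-2.25)) / 3 = 12.75/3 = 4.25
  Sample standard deviations s_i = √(s[i,i]):
  s(X_1) = √(1.3333) = 1.1547
  s(X_2) = √(4.25) = 2.0616

Step 3 — r_{ij} = s_{ij} / (s_i · s_j):
  r[X_1,X_1] = 1 (diagonal).
  r[X_1,X_2] = -1.6667 / (1.1547 · 2.0616) = -1.6667 / 2.3805 = -0.7001
  r[X_2,X_2] = 1 (diagonal).

R is symmetric with unit diagonal. Assembling:

R = [[1, -0.7001],
 [-0.7001, 1]]


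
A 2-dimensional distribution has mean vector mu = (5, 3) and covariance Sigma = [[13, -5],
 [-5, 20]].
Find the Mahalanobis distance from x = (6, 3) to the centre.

Step 1 — centre the observation: (x - mu) = (1, 0).

Step 2 — invert Sigma. det(Sigma) = 13·20 - (-5)² = 235.
  Sigma^{-1} = (1/det) · [[d, -b], [-b, a]] = [[0.0851, 0.0213],
 [0.0213, 0.0553]].

Step 3 — form the quadratic (x - mu)^T · Sigma^{-1} · (x - mu):
  Sigma^{-1} · (x - mu) = (0.0851, 0.0213).
  (x - mu)^T · [Sigma^{-1} · (x - mu)] = (1)·(0.0851) + (0)·(0.0213) = 0.0851.

Step 4 — take square root: d = √(0.0851) ≈ 0.2917.

d(x, mu) = √(0.0851) ≈ 0.2917


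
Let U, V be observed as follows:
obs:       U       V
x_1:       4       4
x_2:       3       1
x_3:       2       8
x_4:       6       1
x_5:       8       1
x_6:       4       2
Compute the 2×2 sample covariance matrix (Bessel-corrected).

Step 1 — column means:
  mean(U) = (4 + 3 + 2 + 6 + 8 + 4) / 6 = 27/6 = 4.5
  mean(V) = (4 + 1 + 8 + 1 + 1 + 2) / 6 = 17/6 = 2.8333

Step 2 — sample covariance S[i,j] = (1/(n-1)) · Σ_k (x_{k,i} - mean_i) · (x_{k,j} - mean_j), with n-1 = 5.
  S[U,U] = ((-0.5)·(-0.5) + (-1.5)·(-1.5) + (-2.5)·(-2.5) + (1.5)·(1.5) + (3.5)·(3.5) + (-0.5)·(-0.5)) / 5 = 23.5/5 = 4.7
  S[U,V] = ((-0.5)·(1.1667) + (-1.5)·(-1.8333) + (-2.5)·(5.1667) + (1.5)·(-1.8333) + (3.5)·(-1.8333) + (-0.5)·(-0.8333)) / 5 = -19.5/5 = -3.9
  S[V,V] = ((1.1667)·(1.1667) + (-1.8333)·(-1.8333) + (5.1667)·(5.1667) + (-1.8333)·(-1.8333) + (-1.8333)·(-1.8333) + (-0.8333)·(-0.8333)) / 5 = 38.8333/5 = 7.7667

S is symmetric (S[j,i] = S[i,j]). Assembling:

S = [[4.7, -3.9],
 [-3.9, 7.7667]]


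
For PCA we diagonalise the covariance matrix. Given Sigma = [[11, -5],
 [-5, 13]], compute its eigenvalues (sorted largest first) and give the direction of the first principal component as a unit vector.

Step 1 — characteristic polynomial of 2×2 Sigma:
  det(Sigma - λI) = λ² - trace · λ + det = 0.
  trace = 11 + 13 = 24, det = 11·13 - (-5)² = 118.
Step 2 — discriminant:
  Δ = trace² - 4·det = 576 - 472 = 104.
Step 3 — eigenvalues:
  λ = (trace ± √Δ)/2 = (24 ± 10.198)/2,
  λ_1 = 17.099,  λ_2 = 6.901.

Step 4 — unit eigenvector for λ_1: solve (Sigma - λ_1 I)v = 0. First row:
  (11 - 17.099)·v_x + (-5)·v_y = 0, i.e. (-6.099)·v_x + (-5)·v_y = 0,
  so v ∝ (b, λ_1 - a) = (-5, 6.099); multiply by -1 so the first entry is positive: u = (5, -6.099).
  ||u|| = √((5)² + (-6.099)²) = √(62.198) ≈ 7.8866,
  v_1 = u/||u|| ≈ (0.634, -0.7733) (||v_1|| = 1).

λ_1 = 17.099,  λ_2 = 6.901;  v_1 ≈ (0.634, -0.7733)


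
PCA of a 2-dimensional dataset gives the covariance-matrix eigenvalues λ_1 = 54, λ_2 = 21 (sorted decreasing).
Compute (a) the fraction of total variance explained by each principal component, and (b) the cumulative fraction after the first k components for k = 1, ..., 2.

Step 1 — total variance = trace(Sigma) = Σ λ_i = 54 + 21 = 75.

Step 2 — fraction explained by component i = λ_i / Σ λ:
  PC1: 54/75 = 0.72
  PC2: 21/75 = 0.28

Step 3 — cumulative fraction after k components = (λ_1 + ... + λ_k) / Σ λ:
  k = 1: 54/75 = 0.72
  k = 2: (54 + 21)/75 = 75/75 = 1

Summary (fraction, with percent):

explained: PC1 0.72 (72%), PC2 0.28 (28%);  cumulative: 0.72, 1


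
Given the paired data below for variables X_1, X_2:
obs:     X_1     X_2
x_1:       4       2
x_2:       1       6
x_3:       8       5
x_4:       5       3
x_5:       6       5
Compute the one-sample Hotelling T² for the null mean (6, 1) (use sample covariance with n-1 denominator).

Step 1 — sample mean vector:
  mean(X_1) = (4 + 1 + 8 + 5 + 6) / 5 = 24/5 = 4.8
  mean(X_2) = (2 + 6 + 5 + 3 + 5) / 5 = 21/5 = 4.2
  x̄ = (4.8, 4.2),  deviation x̄ - mu_0 = (4.8, 4.2) - (6, 1) = (-1.2, 3.2).

Step 2 — sample covariance matrix, S[i,j] = (1/(n-1)) · Σ_k (x_{k,i} - mean_i) · (x_{k,j} - mean_j), divisor n-1 = 4:
  S[X_1,X_1] = ((-0.8)·(-0.8) + (-3.8)·(-3.8) + (3.2)·(3.2) + (0.2)·(0.2) + (1.2)·(1.2)) / 4 = 26.8/4 = 6.7
  S[X_1,X_2] = ((-0.8)·(-2.2) + (-3.8)·(1.8) + (3.2)·(0.8) + (0.2)·(-1.2) + (1.2)·(0.8)) / 4 = -1.8/4 = -0.45
  S[X_2,X_2] = ((-2.2)·(-2.2) + (1.8)·(1.8) + (0.8)·(0.8) + (-1.2)·(-1.2) + (0.8)·(0.8)) / 4 = 10.8/4 = 2.7
  S = [[6.7, -0.45],
 [-0.45, 2.7]].

Step 3 — invert S. det(S) = 6.7·2.7 - (-0.45)² = 17.8875.
  S^{-1} = (1/det) · [[d, -b], [-b, a]] = [[0.1509, 0.0252],
 [0.0252, 0.3746]].

Step 4 — quadratic form (x̄ - mu_0)^T · S^{-1} · (x̄ - mu_0):
  S^{-1} · (x̄ - mu_0) = (-0.1006, 1.1684),
  (x̄ - mu_0)^T · [...] = (-1.2)·(-0.1006) + (3.2)·(1.1684) = 3.8597.

Step 5 — scale by n: T² = 5 · 3.8597 = 19.2984.

T² ≈ 19.2984


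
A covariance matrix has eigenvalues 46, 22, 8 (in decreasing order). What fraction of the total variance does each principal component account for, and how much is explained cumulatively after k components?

Step 1 — total variance = trace(Sigma) = Σ λ_i = 46 + 22 + 8 = 76.

Step 2 — fraction explained by component i = λ_i / Σ λ:
  PC1: 46/76 = 0.6053
  PC2: 22/76 = 0.2895
  PC3: 8/76 = 0.1053

Step 3 — cumulative fraction after k components = (λ_1 + ... + λ_k) / Σ λ:
  k = 1: 46/76 = 0.6053
  k = 2: (46 + 22)/76 = 68/76 = 0.8947
  k = 3: (46 + 22 + 8)/76 = 76/76 = 1

Summary (fraction, with percent):

explained: PC1 0.6053 (60.53%), PC2 0.2895 (28.95%), PC3 0.1053 (10.53%);  cumulative: 0.6053, 0.8947, 1


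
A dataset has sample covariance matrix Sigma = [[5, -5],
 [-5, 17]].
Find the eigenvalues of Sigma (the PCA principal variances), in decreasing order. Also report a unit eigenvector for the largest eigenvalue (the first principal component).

Step 1 — characteristic polynomial of 2×2 Sigma:
  det(Sigma - λI) = λ² - trace · λ + det = 0.
  trace = 5 + 17 = 22, det = 5·17 - (-5)² = 60.
Step 2 — discriminant:
  Δ = trace² - 4·det = 484 - 240 = 244.
Step 3 — eigenvalues:
  λ = (trace ± √Δ)/2 = (22 ± 15.6205)/2,
  λ_1 = 18.8102,  λ_2 = 3.1898.

Step 4 — unit eigenvector for λ_1: solve (Sigma - λ_1 I)v = 0. First row:
  (5 - 18.8102)·v_x + (-5)·v_y = 0, i.e. (-13.8102)·v_x + (-5)·v_y = 0,
  so v ∝ (b, λ_1 - a) = (-5, 13.8102); multiply by -1 so the first entry is positive: u = (5, -13.8102).
  ||u|| = √((5)² + (-13.8102)²) = √(215.723) ≈ 14.6875,
  v_1 = u/||u|| ≈ (0.3404, -0.9403) (||v_1|| = 1).

λ_1 = 18.8102,  λ_2 = 3.1898;  v_1 ≈ (0.3404, -0.9403)


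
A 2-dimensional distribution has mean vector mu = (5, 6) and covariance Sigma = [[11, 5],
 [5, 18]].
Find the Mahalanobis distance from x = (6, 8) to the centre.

Step 1 — centre the observation: (x - mu) = (1, 2).

Step 2 — invert Sigma. det(Sigma) = 11·18 - (5)² = 173.
  Sigma^{-1} = (1/det) · [[d, -b], [-b, a]] = [[0.104, -0.0289],
 [-0.0289, 0.0636]].

Step 3 — form the quadratic (x - mu)^T · Sigma^{-1} · (x - mu):
  Sigma^{-1} · (x - mu) = (0.0462, 0.0983).
  (x - mu)^T · [Sigma^{-1} · (x - mu)] = (1)·(0.0462) + (2)·(0.0983) = 0.2428.

Step 4 — take square root: d = √(0.2428) ≈ 0.4927.

d(x, mu) = √(0.2428) ≈ 0.4927


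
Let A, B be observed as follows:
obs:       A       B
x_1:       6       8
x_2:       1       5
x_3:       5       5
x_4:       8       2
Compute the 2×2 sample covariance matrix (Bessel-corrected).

Step 1 — column means:
  mean(A) = (6 + 1 + 5 + 8) / 4 = 20/4 = 5
  mean(B) = (8 + 5 + 5 + 2) / 4 = 20/4 = 5

Step 2 — sample covariance S[i,j] = (1/(n-1)) · Σ_k (x_{k,i} - mean_i) · (x_{k,j} - mean_j), with n-1 = 3.
  S[A,A] = ((1)·(1) + (-4)·(-4) + (0)·(0) + (3)·(3)) / 3 = 26/3 = 8.6667
  S[A,B] = ((1)·(3) + (-4)·(0) + (0)·(0) + (3)·(-3)) / 3 = -6/3 = -2
  S[B,B] = ((3)·(3) + (0)·(0) + (0)·(0) + (-3)·(-3)) / 3 = 18/3 = 6

S is symmetric (S[j,i] = S[i,j]). Assembling:

S = [[8.6667, -2],
 [-2, 6]]


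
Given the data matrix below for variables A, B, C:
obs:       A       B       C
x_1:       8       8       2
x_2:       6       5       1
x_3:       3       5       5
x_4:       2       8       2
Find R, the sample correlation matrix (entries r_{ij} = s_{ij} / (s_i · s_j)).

Step 1 — column means:
  mean(A) = (8 + 6 + 3 + 2) / 4 = 19/4 = 4.75
  mean(B) = (8 + 5 + 5 + 8) / 4 = 26/4 = 6.5
  mean(C) = (2 + 1 + 5 + 2) / 4 = 10/4 = 2.5

Step 2 — sample variances and covariances s[i,j] = (1/(n-1)) · Σ_k (x_{k,i} - mean_i) · (x_{k,j} - mean_j), with n-1 = 3:
  s[A,A] = ((3.25)·(3.25) + (1.25)·(1.25) + (-1.75)·(-1.75) + (-2.75)·(-2.75)) / 3 = 22.75/3 = 7.5833
  s[A,B] = ((3.25)·(1.5) + (1.25)·(-1.5) + (-1.75)·(-1.5) + (-2.75)·(1.5)) / 3 = 1.5/3 = 0.5
  s[A,C] = ((3.25)·(-0.5) + (1.25)·(-1.5) + (-1.75)·(2.5) + (-2.75)·(-0.5)) / 3 = -6.5/3 = -2.1667
  s[B,B] = ((1.5)·(1.5) + (-1.5)·(-1.5) + (-1.5)·(-1.5) + (1.5)·(1.5)) / 3 = 9/3 = 3
  s[B,C] = ((1.5)·(-0.5) + (-1.5)·(-1.5) + (-1.5)·(2.5) + (1.5)·(-0.5)) / 3 = -3/3 = -1
  s[C,C] = ((-0.5)·(-0.5) + (-1.5)·(-1.5) + (2.5)·(2.5) + (-0.5)·(-0.5)) / 3 = 9/3 = 3
  Sample standard deviations s_i = √(s[i,i]):
  s(A) = √(7.5833) = 2.7538
  s(B) = √(3) = 1.7321
  s(C) = √(3) = 1.7321

Step 3 — r_{ij} = s_{ij} / (s_i · s_j):
  r[A,A] = 1 (diagonal).
  r[A,B] = 0.5 / (2.7538 · 1.7321) = 0.5 / 4.7697 = 0.1048
  r[A,C] = -2.1667 / (2.7538 · 1.7321) = -2.1667 / 4.7697 = -0.4543
  r[B,B] = 1 (diagonal).
  r[B,C] = -1 / (1.7321 · 1.7321) = -1 / 3 = -0.3333
  r[C,C] = 1 (diagonal).

R is symmetric with unit diagonal. Assembling:

R = [[1, 0.1048, -0.4543],
 [0.1048, 1, -0.3333],
 [-0.4543, -0.3333, 1]]


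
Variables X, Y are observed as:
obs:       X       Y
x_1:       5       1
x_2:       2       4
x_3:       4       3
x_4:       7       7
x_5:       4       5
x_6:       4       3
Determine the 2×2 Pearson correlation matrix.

Step 1 — column means:
  mean(X) = (5 + 2 + 4 + 7 + 4 + 4) / 6 = 26/6 = 4.3333
  mean(Y) = (1 + 4 + 3 + 7 + 5 + 3) / 6 = 23/6 = 3.8333

Step 2 — sample variances and covariances s[i,j] = (1/(n-1)) · Σ_k (x_{k,i} - mean_i) · (x_{k,j} - mean_j), with n-1 = 5:
  s[X,X] = ((0.6667)·(0.6667) + (-2.3333)·(-2.3333) + (-0.3333)·(-0.3333) + (2.6667)·(2.6667) + (-0.3333)·(-0.3333) + (-0.3333)·(-0.3333)) / 5 = 13.3333/5 = 2.6667
  s[X,Y] = ((0.6667)·(-2.8333) + (-2.3333)·(0.1667) + (-0.3333)·(-0.8333) + (2.6667)·(3.1667) + (-0.3333)·(1.1667) + (-0.3333)·(-0.8333)) / 5 = 6.3333/5 = 1.2667
  s[Y,Y] = ((-2.8333)·(-2.8333) + (0.1667)·(0.1667) + (-0.8333)·(-0.8333) + (3.1667)·(3.1667) + (1.1667)·(1.1667) + (-0.8333)·(-0.8333)) / 5 = 20.8333/5 = 4.1667
  Sample standard deviations s_i = √(s[i,i]):
  s(X) = √(2.6667) = 1.633
  s(Y) = √(4.1667) = 2.0412

Step 3 — r_{ij} = s_{ij} / (s_i · s_j):
  r[X,X] = 1 (diagonal).
  r[X,Y] = 1.2667 / (1.633 · 2.0412) = 1.2667 / 3.3333 = 0.38
  r[Y,Y] = 1 (diagonal).

R is symmetric with unit diagonal. Assembling:

R = [[1, 0.38],
 [0.38, 1]]


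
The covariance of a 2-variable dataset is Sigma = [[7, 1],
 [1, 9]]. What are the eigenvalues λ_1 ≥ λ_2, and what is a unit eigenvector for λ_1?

Step 1 — characteristic polynomial of 2×2 Sigma:
  det(Sigma - λI) = λ² - trace · λ + det = 0.
  trace = 7 + 9 = 16, det = 7·9 - (1)² = 62.
Step 2 — discriminant:
  Δ = trace² - 4·det = 256 - 248 = 8.
Step 3 — eigenvalues:
  λ = (trace ± √Δ)/2 = (16 ± 2.8284)/2,
  λ_1 = 9.4142,  λ_2 = 6.5858.

Step 4 — unit eigenvector for λ_1: solve (Sigma - λ_1 I)v = 0. First row:
  (7 - 9.4142)·v_x + (1)·v_y = 0, i.e. (-2.4142)·v_x + (1)·v_y = 0,
  so v ∝ (b, λ_1 - a) = (1, 2.4142) = u.
  ||u|| = √((1)² + (2.4142)²) = √(6.8284) ≈ 2.6131,
  v_1 = u/||u|| ≈ (0.3827, 0.9239) (||v_1|| = 1).

λ_1 = 9.4142,  λ_2 = 6.5858;  v_1 ≈ (0.3827, 0.9239)


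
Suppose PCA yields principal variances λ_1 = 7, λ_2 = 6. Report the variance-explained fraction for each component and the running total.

Step 1 — total variance = trace(Sigma) = Σ λ_i = 7 + 6 = 13.

Step 2 — fraction explained by component i = λ_i / Σ λ:
  PC1: 7/13 = 0.5385
  PC2: 6/13 = 0.4615

Step 3 — cumulative fraction after k components = (λ_1 + ... + λ_k) / Σ λ:
  k = 1: 7/13 = 0.5385
  k = 2: (7 + 6)/13 = 13/13 = 1

Summary (fraction, with percent):

explained: PC1 0.5385 (53.85%), PC2 0.4615 (46.15%);  cumulative: 0.5385, 1


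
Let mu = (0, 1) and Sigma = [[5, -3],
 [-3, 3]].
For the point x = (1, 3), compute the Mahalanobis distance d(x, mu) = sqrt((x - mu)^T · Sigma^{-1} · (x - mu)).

Step 1 — centre the observation: (x - mu) = (1, 2).

Step 2 — invert Sigma. det(Sigma) = 5·3 - (-3)² = 6.
  Sigma^{-1} = (1/det) · [[d, -b], [-b, a]] = [[0.5, 0.5],
 [0.5, 0.8333]].

Step 3 — form the quadratic (x - mu)^T · Sigma^{-1} · (x - mu):
  Sigma^{-1} · (x - mu) = (1.5, 2.1667).
  (x - mu)^T · [Sigma^{-1} · (x - mu)] = (1)·(1.5) + (2)·(2.1667) = 5.8333.

Step 4 — take square root: d = √(5.8333) ≈ 2.4152.

d(x, mu) = √(5.8333) ≈ 2.4152


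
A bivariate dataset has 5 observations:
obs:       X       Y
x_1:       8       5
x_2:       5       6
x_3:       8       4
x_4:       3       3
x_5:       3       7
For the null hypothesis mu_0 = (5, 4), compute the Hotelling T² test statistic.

Step 1 — sample mean vector:
  mean(X) = (8 + 5 + 8 + 3 + 3) / 5 = 27/5 = 5.4
  mean(Y) = (5 + 6 + 4 + 3 + 7) / 5 = 25/5 = 5
  x̄ = (5.4, 5),  deviation x̄ - mu_0 = (5.4, 5) - (5, 4) = (0.4, 1).

Step 2 — sample covariance matrix, S[i,j] = (1/(n-1)) · Σ_k (x_{k,i} - mean_i) · (x_{k,j} - mean_j), divisor n-1 = 4:
  S[X,X] = ((2.6)·(2.6) + (-0.4)·(-0.4) + (2.6)·(2.6) + (-2.4)·(-2.4) + (-2.4)·(-2.4)) / 4 = 25.2/4 = 6.3
  S[X,Y] = ((2.6)·(0) + (-0.4)·(1) + (2.6)·(-1) + (-2.4)·(-2) + (-2.4)·(2)) / 4 = -3/4 = -0.75
  S[Y,Y] = ((0)·(0) + (1)·(1) + (-1)·(-1) + (-2)·(-2) + (2)·(2)) / 4 = 10/4 = 2.5
  S = [[6.3, -0.75],
 [-0.75, 2.5]].

Step 3 — invert S. det(S) = 6.3·2.5 - (-0.75)² = 15.1875.
  S^{-1} = (1/det) · [[d, -b], [-b, a]] = [[0.1646, 0.0494],
 [0.0494, 0.4148]].

Step 4 — quadratic form (x̄ - mu_0)^T · S^{-1} · (x̄ - mu_0):
  S^{-1} · (x̄ - mu_0) = (0.1152, 0.4346),
  (x̄ - mu_0)^T · [...] = (0.4)·(0.1152) + (1)·(0.4346) = 0.4807.

Step 5 — scale by n: T² = 5 · 0.4807 = 2.4033.

T² ≈ 2.4033


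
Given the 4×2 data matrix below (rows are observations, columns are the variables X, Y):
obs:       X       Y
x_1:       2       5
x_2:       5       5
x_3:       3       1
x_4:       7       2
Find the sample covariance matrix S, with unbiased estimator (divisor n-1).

Step 1 — column means:
  mean(X) = (2 + 5 + 3 + 7) / 4 = 17/4 = 4.25
  mean(Y) = (5 + 5 + 1 + 2) / 4 = 13/4 = 3.25

Step 2 — sample covariance S[i,j] = (1/(n-1)) · Σ_k (x_{k,i} - mean_i) · (x_{k,j} - mean_j), with n-1 = 3.
  S[X,X] = ((-2.25)·(-2.25) + (0.75)·(0.75) + (-1.25)·(-1.25) + (2.75)·(2.75)) / 3 = 14.75/3 = 4.9167
  S[X,Y] = ((-2.25)·(1.75) + (0.75)·(1.75) + (-1.25)·(-2.25) + (2.75)·(-1.25)) / 3 = -3.25/3 = -1.0833
  S[Y,Y] = ((1.75)·(1.75) + (1.75)·(1.75) + (-2.25)·(-2.25) + (-1.25)·(-1.25)) / 3 = 12.75/3 = 4.25

S is symmetric (S[j,i] = S[i,j]). Assembling:

S = [[4.9167, -1.0833],
 [-1.0833, 4.25]]


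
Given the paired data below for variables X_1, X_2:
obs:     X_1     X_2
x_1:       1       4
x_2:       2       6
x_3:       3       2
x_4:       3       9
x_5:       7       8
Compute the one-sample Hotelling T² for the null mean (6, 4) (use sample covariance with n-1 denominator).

Step 1 — sample mean vector:
  mean(X_1) = (1 + 2 + 3 + 3 + 7) / 5 = 16/5 = 3.2
  mean(X_2) = (4 + 6 + 2 + 9 + 8) / 5 = 29/5 = 5.8
  x̄ = (3.2, 5.8),  deviation x̄ - mu_0 = (3.2, 5.8) - (6, 4) = (-2.8, 1.8).

Step 2 — sample covariance matrix, S[i,j] = (1/(n-1)) · Σ_k (x_{k,i} - mean_i) · (x_{k,j} - mean_j), divisor n-1 = 4:
  S[X_1,X_1] = ((-2.2)·(-2.2) + (-1.2)·(-1.2) + (-0.2)·(-0.2) + (-0.2)·(-0.2) + (3.8)·(3.8)) / 4 = 20.8/4 = 5.2
  S[X_1,X_2] = ((-2.2)·(-1.8) + (-1.2)·(0.2) + (-0.2)·(-3.8) + (-0.2)·(3.2) + (3.8)·(2.2)) / 4 = 12.2/4 = 3.05
  S[X_2,X_2] = ((-1.8)·(-1.8) + (0.2)·(0.2) + (-3.8)·(-3.8) + (3.2)·(3.2) + (2.2)·(2.2)) / 4 = 32.8/4 = 8.2
  S = [[5.2, 3.05],
 [3.05, 8.2]].

Step 3 — invert S. det(S) = 5.2·8.2 - (3.05)² = 33.3375.
  S^{-1} = (1/det) · [[d, -b], [-b, a]] = [[0.246, -0.0915],
 [-0.0915, 0.156]].

Step 4 — quadratic form (x̄ - mu_0)^T · S^{-1} · (x̄ - mu_0):
  S^{-1} · (x̄ - mu_0) = (-0.8534, 0.5369),
  (x̄ - mu_0)^T · [...] = (-2.8)·(-0.8534) + (1.8)·(0.5369) = 3.356.

Step 5 — scale by n: T² = 5 · 3.356 = 16.7799.

T² ≈ 16.7799


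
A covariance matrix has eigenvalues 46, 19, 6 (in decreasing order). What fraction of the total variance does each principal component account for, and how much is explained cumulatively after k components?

Step 1 — total variance = trace(Sigma) = Σ λ_i = 46 + 19 + 6 = 71.

Step 2 — fraction explained by component i = λ_i / Σ λ:
  PC1: 46/71 = 0.6479
  PC2: 19/71 = 0.2676
  PC3: 6/71 = 0.0845

Step 3 — cumulative fraction after k components = (λ_1 + ... + λ_k) / Σ λ:
  k = 1: 46/71 = 0.6479
  k = 2: (46 + 19)/71 = 65/71 = 0.9155
  k = 3: (46 + 19 + 6)/71 = 71/71 = 1

Summary (fraction, with percent):

explained: PC1 0.6479 (64.79%), PC2 0.2676 (26.76%), PC3 0.0845 (8.45%);  cumulative: 0.6479, 0.9155, 1


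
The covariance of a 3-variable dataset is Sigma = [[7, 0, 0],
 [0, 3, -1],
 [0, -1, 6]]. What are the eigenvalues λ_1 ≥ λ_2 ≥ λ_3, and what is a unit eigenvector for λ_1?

Step 1 — characteristic polynomial p(λ) = det(λI - Sigma) = λ³ - tr·λ² + c_1·λ - det, where tr = trace, c_1 = sum of the principal 2×2 minors, det = det(Sigma):
  tr = 7 + 3 + 6 = 16,
  c_1 = (7·3 - (0)²) + (7·6 - (0)²) + (3·6 - (-1)²) = 21 + 42 + 17 = 80,
  det = 7·(3·6 - (-1)²) - (0)·((0)·6 - (-1)·(0)) + (0)·((0)·(-1) - 3·(0)) = 7·(17) - (0)·(0) + (0)·(0) = 119.
  So p(λ) = λ³ - 16λ² + 80λ - 119.
Step 2 — look for an integer root (rational root theorem: any rational root is an integer divisor of 119). Testing λ = 7:
  p(7) = 343 - 784 + 560 - 119 = 0  ✓
  Dividing out (λ - 7): p(λ) = (λ - 7)(λ² - 9λ + 17).
Step 3 — remaining eigenvalues from the quadratic λ² - 9λ + 17 = 0:
  Δ = 9² - 4·17 = 81 - 68 = 13,  λ = (9 ± √13)/2 = (9 ± 3.6056)/2 ≈ 6.3028 or 2.6972.
  Sorted: λ_1 = 7,  λ_2 = 6.3028,  λ_3 = 2.6972  (check: sum = 16 = tr ✓).

Step 4 — unit eigenvector for λ_1 = 7: v spans the null space of (Sigma - λ_1 I), whose rows are
  r_1 = (0, 0, 0),  r_2 = (0, -4, -1),  r_3 = (0, -1, -1).
  v is orthogonal to every row, so take v ∝ r_2 × r_3 = ((-4)·(-1) - (-1)·(-1), (-1)·(0) - (0)·(-1), (0)·(-1) - (-4)·(0)) = (3, 0, 0).
  Rescale (divide by 3): u = (1, 0, 0).
  ||u|| = √((1)² + (0)² + (0)²) = √(1) = 1,  v_1 = u/||u|| ≈ (1, 0, 0) (||v_1|| = 1).

λ_1 = 7,  λ_2 = 6.3028,  λ_3 = 2.6972;  v_1 ≈ (1, 0, 0)


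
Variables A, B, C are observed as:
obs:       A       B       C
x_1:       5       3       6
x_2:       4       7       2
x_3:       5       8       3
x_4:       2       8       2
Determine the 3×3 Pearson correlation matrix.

Step 1 — column means:
  mean(A) = (5 + 4 + 5 + 2) / 4 = 16/4 = 4
  mean(B) = (3 + 7 + 8 + 8) / 4 = 26/4 = 6.5
  mean(C) = (6 + 2 + 3 + 2) / 4 = 13/4 = 3.25

Step 2 — sample variances and covariances s[i,j] = (1/(n-1)) · Σ_k (x_{k,i} - mean_i) · (x_{k,j} - mean_j), with n-1 = 3:
  s[A,A] = ((1)·(1) + (0)·(0) + (1)·(1) + (-2)·(-2)) / 3 = 6/3 = 2
  s[A,B] = ((1)·(-3.5) + (0)·(0.5) + (1)·(1.5) + (-2)·(1.5)) / 3 = -5/3 = -1.6667
  s[A,C] = ((1)·(2.75) + (0)·(-1.25) + (1)·(-0.25) + (-2)·(-1.25)) / 3 = 5/3 = 1.6667
  s[B,B] = ((-3.5)·(-3.5) + (0.5)·(0.5) + (1.5)·(1.5) + (1.5)·(1.5)) / 3 = 17/3 = 5.6667
  s[B,C] = ((-3.5)·(2.75) + (0.5)·(-1.25) + (1.5)·(-0.25) + (1.5)·(-1.25)) / 3 = -12.5/3 = -4.1667
  s[C,C] = ((2.75)·(2.75) + (-1.25)·(-1.25) + (-0.25)·(-0.25) + (-1.25)·(-1.25)) / 3 = 10.75/3 = 3.5833
  Sample standard deviations s_i = √(s[i,i]):
  s(A) = √(2) = 1.4142
  s(B) = √(5.6667) = 2.3805
  s(C) = √(3.5833) = 1.893

Step 3 — r_{ij} = s_{ij} / (s_i · s_j):
  r[A,A] = 1 (diagonal).
  r[A,B] = -1.6667 / (1.4142 · 2.3805) = -1.6667 / 3.3665 = -0.4951
  r[A,C] = 1.6667 / (1.4142 · 1.893) = 1.6667 / 2.6771 = 0.6226
  r[B,B] = 1 (diagonal).
  r[B,C] = -4.1667 / (2.3805 · 1.893) = -4.1667 / 4.5062 = -0.9247
  r[C,C] = 1 (diagonal).

R is symmetric with unit diagonal. Assembling:

R = [[1, -0.4951, 0.6226],
 [-0.4951, 1, -0.9247],
 [0.6226, -0.9247, 1]]


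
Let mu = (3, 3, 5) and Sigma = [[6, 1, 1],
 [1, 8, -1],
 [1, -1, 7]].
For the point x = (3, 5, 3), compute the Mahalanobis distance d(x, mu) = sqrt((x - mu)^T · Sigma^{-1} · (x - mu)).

Step 1 — centre the observation: (x - mu) = (0, 2, -2).

Step 2 — invert Sigma (cofactor / det for 3×3, or solve directly):
  Sigma^{-1} = [[0.1757, -0.0256, -0.0288],
 [-0.0256, 0.131, 0.0224],
 [-0.0288, 0.0224, 0.1502]].

Step 3 — form the quadratic (x - mu)^T · Sigma^{-1} · (x - mu):
  Sigma^{-1} · (x - mu) = (0.0064, 0.2173, -0.2556).
  (x - mu)^T · [Sigma^{-1} · (x - mu)] = (0)·(0.0064) + (2)·(0.2173) + (-2)·(-0.2556) = 0.9457.

Step 4 — take square root: d = √(0.9457) ≈ 0.9725.

d(x, mu) = √(0.9457) ≈ 0.9725


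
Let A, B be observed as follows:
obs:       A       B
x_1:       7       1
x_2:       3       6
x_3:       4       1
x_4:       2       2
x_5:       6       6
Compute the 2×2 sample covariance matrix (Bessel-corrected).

Step 1 — column means:
  mean(A) = (7 + 3 + 4 + 2 + 6) / 5 = 22/5 = 4.4
  mean(B) = (1 + 6 + 1 + 2 + 6) / 5 = 16/5 = 3.2

Step 2 — sample covariance S[i,j] = (1/(n-1)) · Σ_k (x_{k,i} - mean_i) · (x_{k,j} - mean_j), with n-1 = 4.
  S[A,A] = ((2.6)·(2.6) + (-1.4)·(-1.4) + (-0.4)·(-0.4) + (-2.4)·(-2.4) + (1.6)·(1.6)) / 4 = 17.2/4 = 4.3
  S[A,B] = ((2.6)·(-2.2) + (-1.4)·(2.8) + (-0.4)·(-2.2) + (-2.4)·(-1.2) + (1.6)·(2.8)) / 4 = -1.4/4 = -0.35
  S[B,B] = ((-2.2)·(-2.2) + (2.8)·(2.8) + (-2.2)·(-2.2) + (-1.2)·(-1.2) + (2.8)·(2.8)) / 4 = 26.8/4 = 6.7

S is symmetric (S[j,i] = S[i,j]). Assembling:

S = [[4.3, -0.35],
 [-0.35, 6.7]]


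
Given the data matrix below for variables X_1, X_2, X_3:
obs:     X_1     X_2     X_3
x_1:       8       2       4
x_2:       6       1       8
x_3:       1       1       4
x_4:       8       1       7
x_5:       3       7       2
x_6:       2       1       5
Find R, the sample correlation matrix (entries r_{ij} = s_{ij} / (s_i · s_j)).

Step 1 — column means:
  mean(X_1) = (8 + 6 + 1 + 8 + 3 + 2) / 6 = 28/6 = 4.6667
  mean(X_2) = (2 + 1 + 1 + 1 + 7 + 1) / 6 = 13/6 = 2.1667
  mean(X_3) = (4 + 8 + 4 + 7 + 2 + 5) / 6 = 30/6 = 5

Step 2 — sample variances and covariances s[i,j] = (1/(n-1)) · Σ_k (x_{k,i} - mean_i) · (x_{k,j} - mean_j), with n-1 = 5:
  s[X_1,X_1] = ((3.3333)·(3.3333) + (1.3333)·(1.3333) + (-3.6667)·(-3.6667) + (3.3333)·(3.3333) + (-1.6667)·(-1.6667) + (-2.6667)·(-2.6667)) / 5 = 47.3333/5 = 9.4667
  s[X_1,X_2] = ((3.3333)·(-0.1667) + (1.3333)·(-1.1667) + (-3.6667)·(-1.1667) + (3.3333)·(-1.1667) + (-1.6667)·(4.8333) + (-2.6667)·(-1.1667)) / 5 = -6.6667/5 = -1.3333
  s[X_1,X_3] = ((3.3333)·(-1) + (1.3333)·(3) + (-3.6667)·(-1) + (3.3333)·(2) + (-1.6667)·(-3) + (-2.6667)·(0)) / 5 = 16/5 = 3.2
  s[X_2,X_2] = ((-0.1667)·(-0.1667) + (-1.1667)·(-1.1667) + (-1.1667)·(-1.1667) + (-1.1667)·(-1.1667) + (4.8333)·(4.8333) + (-1.1667)·(-1.1667)) / 5 = 28.8333/5 = 5.7667
  s[X_2,X_3] = ((-0.1667)·(-1) + (-1.1667)·(3) + (-1.1667)·(-1) + (-1.1667)·(2) + (4.8333)·(-3) + (-1.1667)·(0)) / 5 = -19/5 = -3.8
  s[X_3,X_3] = ((-1)·(-1) + (3)·(3) + (-1)·(-1) + (2)·(2) + (-3)·(-3) + (0)·(0)) / 5 = 24/5 = 4.8
  Sample standard deviations s_i = √(s[i,i]):
  s(X_1) = √(9.4667) = 3.0768
  s(X_2) = √(5.7667) = 2.4014
  s(X_3) = √(4.8) = 2.1909

Step 3 — r_{ij} = s_{ij} / (s_i · s_j):
  r[X_1,X_1] = 1 (diagonal).
  r[X_1,X_2] = -1.3333 / (3.0768 · 2.4014) = -1.3333 / 7.3886 = -0.1805
  r[X_1,X_3] = 3.2 / (3.0768 · 2.1909) = 3.2 / 6.7409 = 0.4747
  r[X_2,X_2] = 1 (diagonal).
  r[X_2,X_3] = -3.8 / (2.4014 · 2.1909) = -3.8 / 5.2612 = -0.7223
  r[X_3,X_3] = 1 (diagonal).

R is symmetric with unit diagonal. Assembling:

R = [[1, -0.1805, 0.4747],
 [-0.1805, 1, -0.7223],
 [0.4747, -0.7223, 1]]


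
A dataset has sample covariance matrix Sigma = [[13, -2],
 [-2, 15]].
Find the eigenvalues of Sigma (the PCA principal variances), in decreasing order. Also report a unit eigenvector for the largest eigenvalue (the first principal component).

Step 1 — characteristic polynomial of 2×2 Sigma:
  det(Sigma - λI) = λ² - trace · λ + det = 0.
  trace = 13 + 15 = 28, det = 13·15 - (-2)² = 191.
Step 2 — discriminant:
  Δ = trace² - 4·det = 784 - 764 = 20.
Step 3 — eigenvalues:
  λ = (trace ± √Δ)/2 = (28 ± 4.4721)/2,
  λ_1 = 16.2361,  λ_2 = 11.7639.

Step 4 — unit eigenvector for λ_1: solve (Sigma - λ_1 I)v = 0. First row:
  (13 - 16.2361)·v_x + (-2)·v_y = 0, i.e. (-3.2361)·v_x + (-2)·v_y = 0,
  so v ∝ (b, λ_1 - a) = (-2, 3.2361); multiply by -1 so the first entry is positive: u = (2, -3.2361).
  ||u|| = √((2)² + (-3.2361)²) = √(14.4721) ≈ 3.8042,
  v_1 = u/||u|| ≈ (0.5257, -0.8507) (||v_1|| = 1).

λ_1 = 16.2361,  λ_2 = 11.7639;  v_1 ≈ (0.5257, -0.8507)


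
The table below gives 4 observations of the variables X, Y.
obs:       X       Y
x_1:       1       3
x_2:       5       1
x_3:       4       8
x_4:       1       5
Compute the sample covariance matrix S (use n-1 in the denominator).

Step 1 — column means:
  mean(X) = (1 + 5 + 4 + 1) / 4 = 11/4 = 2.75
  mean(Y) = (3 + 1 + 8 + 5) / 4 = 17/4 = 4.25

Step 2 — sample covariance S[i,j] = (1/(n-1)) · Σ_k (x_{k,i} - mean_i) · (x_{k,j} - mean_j), with n-1 = 3.
  S[X,X] = ((-1.75)·(-1.75) + (2.25)·(2.25) + (1.25)·(1.25) + (-1.75)·(-1.75)) / 3 = 12.75/3 = 4.25
  S[X,Y] = ((-1.75)·(-1.25) + (2.25)·(-3.25) + (1.25)·(3.75) + (-1.75)·(0.75)) / 3 = -1.75/3 = -0.5833
  S[Y,Y] = ((-1.25)·(-1.25) + (-3.25)·(-3.25) + (3.75)·(3.75) + (0.75)·(0.75)) / 3 = 26.75/3 = 8.9167

S is symmetric (S[j,i] = S[i,j]). Assembling:

S = [[4.25, -0.5833],
 [-0.5833, 8.9167]]


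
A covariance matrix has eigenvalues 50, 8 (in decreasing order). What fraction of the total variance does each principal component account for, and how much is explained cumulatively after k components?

Step 1 — total variance = trace(Sigma) = Σ λ_i = 50 + 8 = 58.

Step 2 — fraction explained by component i = λ_i / Σ λ:
  PC1: 50/58 = 0.8621
  PC2: 8/58 = 0.1379

Step 3 — cumulative fraction after k components = (λ_1 + ... + λ_k) / Σ λ:
  k = 1: 50/58 = 0.8621
  k = 2: (50 + 8)/58 = 58/58 = 1

Summary (fraction, with percent):

explained: PC1 0.8621 (86.21%), PC2 0.1379 (13.79%);  cumulative: 0.8621, 1


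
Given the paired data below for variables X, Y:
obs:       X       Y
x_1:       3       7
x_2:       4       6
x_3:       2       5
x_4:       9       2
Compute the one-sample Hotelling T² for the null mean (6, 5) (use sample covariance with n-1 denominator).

Step 1 — sample mean vector:
  mean(X) = (3 + 4 + 2 + 9) / 4 = 18/4 = 4.5
  mean(Y) = (7 + 6 + 5 + 2) / 4 = 20/4 = 5
  x̄ = (4.5, 5),  deviation x̄ - mu_0 = (4.5, 5) - (6, 5) = (-1.5, 0).

Step 2 — sample covariance matrix, S[i,j] = (1/(n-1)) · Σ_k (x_{k,i} - mean_i) · (x_{k,j} - mean_j), divisor n-1 = 3:
  S[X,X] = ((-1.5)·(-1.5) + (-0.5)·(-0.5) + (-2.5)·(-2.5) + (4.5)·(4.5)) / 3 = 29/3 = 9.6667
  S[X,Y] = ((-1.5)·(2) + (-0.5)·(1) + (-2.5)·(0) + (4.5)·(-3)) / 3 = -17/3 = -5.6667
  S[Y,Y] = ((2)·(2) + (1)·(1) + (0)·(0) + (-3)·(-3)) / 3 = 14/3 = 4.6667
  S = [[9.6667, -5.6667],
 [-5.6667, 4.6667]].

Step 3 — invert S. det(S) = 9.6667·4.6667 - (-5.6667)² = 13.
  S^{-1} = (1/det) · [[d, -b], [-b, a]] = [[0.359, 0.4359],
 [0.4359, 0.7436]].

Step 4 — quadratic form (x̄ - mu_0)^T · S^{-1} · (x̄ - mu_0):
  S^{-1} · (x̄ - mu_0) = (-0.5385, -0.6538),
  (x̄ - mu_0)^T · [...] = (-1.5)·(-0.5385) + (0)·(-0.6538) = 0.8077.

Step 5 — scale by n: T² = 4 · 0.8077 = 3.2308.

T² ≈ 3.2308


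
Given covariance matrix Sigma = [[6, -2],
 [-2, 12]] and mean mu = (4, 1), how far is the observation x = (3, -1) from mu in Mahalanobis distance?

Step 1 — centre the observation: (x - mu) = (-1, -2).

Step 2 — invert Sigma. det(Sigma) = 6·12 - (-2)² = 68.
  Sigma^{-1} = (1/det) · [[d, -b], [-b, a]] = [[0.1765, 0.0294],
 [0.0294, 0.0882]].

Step 3 — form the quadratic (x - mu)^T · Sigma^{-1} · (x - mu):
  Sigma^{-1} · (x - mu) = (-0.2353, -0.2059).
  (x - mu)^T · [Sigma^{-1} · (x - mu)] = (-1)·(-0.2353) + (-2)·(-0.2059) = 0.6471.

Step 4 — take square root: d = √(0.6471) ≈ 0.8044.

d(x, mu) = √(0.6471) ≈ 0.8044


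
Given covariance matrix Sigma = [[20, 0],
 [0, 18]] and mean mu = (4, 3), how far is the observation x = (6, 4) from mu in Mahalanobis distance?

Step 1 — centre the observation: (x - mu) = (2, 1).

Step 2 — invert Sigma. det(Sigma) = 20·18 - (0)² = 360.
  Sigma^{-1} = (1/det) · [[d, -b], [-b, a]] = [[0.05, 0],
 [0, 0.0556]].

Step 3 — form the quadratic (x - mu)^T · Sigma^{-1} · (x - mu):
  Sigma^{-1} · (x - mu) = (0.1, 0.0556).
  (x - mu)^T · [Sigma^{-1} · (x - mu)] = (2)·(0.1) + (1)·(0.0556) = 0.2556.

Step 4 — take square root: d = √(0.2556) ≈ 0.5055.

d(x, mu) = √(0.2556) ≈ 0.5055
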